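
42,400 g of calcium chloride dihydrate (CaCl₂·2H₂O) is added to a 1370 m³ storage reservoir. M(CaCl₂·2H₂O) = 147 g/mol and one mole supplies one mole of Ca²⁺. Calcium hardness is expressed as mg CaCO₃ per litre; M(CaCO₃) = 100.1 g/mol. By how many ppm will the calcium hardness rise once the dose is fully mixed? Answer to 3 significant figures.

21.1 ppm

Volume: 1370 m³ = 1,370,000 L.
Moles of Ca²⁺: 42,400 g ÷ 147 g/mol = 288.4 mol.
As CaCO₃: 288.4 mol × 100.1 g/mol = 28,870 g.
Rise: 28,870 g / 1,370,000 L × 1000 = 21.07 mg/L.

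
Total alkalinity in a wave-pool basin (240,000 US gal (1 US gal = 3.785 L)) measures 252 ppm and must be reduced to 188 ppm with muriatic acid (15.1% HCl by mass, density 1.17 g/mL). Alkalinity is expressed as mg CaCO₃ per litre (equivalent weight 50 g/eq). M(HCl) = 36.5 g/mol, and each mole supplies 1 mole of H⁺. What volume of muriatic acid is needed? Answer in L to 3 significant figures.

240 L

Volume: 240,000 US gal × 3.785 L/gal = 908,400 L.
Alkalinity to neutralize: (252 − 188) = 64 mg/L as CaCO₃ × 908,400 L = 58,140 g as CaCO₃.
Equivalents of H⁺ required: 58,140 ÷ 50 g/eq = 1163 eq = 1163 mol HCl.
Mass of HCl: 1163 × 36.5 = 42,440 g.
Mass of 15.1% solution: 42,440 / 0.151 = 281,100 g.
Volume: 281,100 g ÷ 1.17 g/mL = 240,200 mL.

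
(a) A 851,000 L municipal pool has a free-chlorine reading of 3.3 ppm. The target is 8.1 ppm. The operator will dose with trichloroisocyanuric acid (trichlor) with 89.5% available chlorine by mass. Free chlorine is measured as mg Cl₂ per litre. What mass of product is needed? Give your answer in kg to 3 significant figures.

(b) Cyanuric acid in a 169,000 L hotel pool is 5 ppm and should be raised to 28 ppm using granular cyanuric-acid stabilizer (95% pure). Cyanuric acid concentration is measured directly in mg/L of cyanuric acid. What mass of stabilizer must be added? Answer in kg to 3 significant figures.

(a) 4.56 kg; (b) 4.09 kg

(a) Chlorine deficit: 8.1 − 3.3 = 4.8 ppm = 4.8 mg/L as Cl₂.
(a) Cl₂ equivalent needed: 4.8 mg/L × 851,000 L = 4,085,000 mg = 4085 g.
(a) Product at 89.5% available chlorine: 4085 / 0.895 = 4564 g.

(b) CYA to add: (28 − 5) = 23 mg/L × 169,000 L = 3887 g cyanuric acid.
(b) At 95% purity: 3887 / 0.95 = 4092 g product.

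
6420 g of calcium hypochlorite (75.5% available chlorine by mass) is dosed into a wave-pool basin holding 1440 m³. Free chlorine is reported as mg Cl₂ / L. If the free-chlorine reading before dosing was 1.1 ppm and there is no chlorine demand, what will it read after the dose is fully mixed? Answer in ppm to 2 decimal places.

4.47 ppm

Volume: 1440 m³ = 1,440,000 L.
Available chlorine delivered: 6420 g × 0.755 = 4847 g as Cl₂.
Concentration rise: 4847 g / 1,440,000 L = 3.366 mg/L = 3.37 ppm.
Final FC: 1.1 + 3.37 = 4.47 ppm.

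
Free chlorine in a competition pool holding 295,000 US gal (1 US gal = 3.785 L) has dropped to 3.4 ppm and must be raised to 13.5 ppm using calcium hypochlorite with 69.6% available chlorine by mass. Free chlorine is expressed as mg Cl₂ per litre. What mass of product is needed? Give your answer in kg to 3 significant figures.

Volume: 295,000 US gal × 3.785 L/gal = 1,116,575 L.
Chlorine deficit: 13.5 − 3.4 = 10.1 ppm = 10.1 mg/L as Cl₂.
Cl₂ equivalent needed: 10.1 mg/L × 1,116,575 L = 11,280,000 mg = 11,280 g.
Product at 69.6% available chlorine: 11,280 / 0.696 = 16,200 g.

16.2 kg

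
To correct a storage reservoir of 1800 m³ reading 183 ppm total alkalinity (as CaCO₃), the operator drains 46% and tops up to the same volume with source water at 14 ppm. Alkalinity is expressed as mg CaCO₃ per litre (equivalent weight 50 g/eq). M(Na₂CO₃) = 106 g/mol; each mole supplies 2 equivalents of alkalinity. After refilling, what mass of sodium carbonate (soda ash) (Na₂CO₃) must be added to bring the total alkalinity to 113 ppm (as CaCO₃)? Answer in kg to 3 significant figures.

14.8 kg

Volume: 1800 m³ = 1,800,000 L.
After draining 46% and refilling: 183 × 0.54 + 14 × 0.46 = 105.26 ppm.
Deficit to target: 113 − 105.26 = 7.74 mg/L.
As CaCO₃: 7.74 mg/L × 1,800,000 L = 13,930 g; ÷ 50 g/eq ÷ 2 = 139.3 mol Na₂CO₃.
Mass: 139.3 × 106 = 14,770 g.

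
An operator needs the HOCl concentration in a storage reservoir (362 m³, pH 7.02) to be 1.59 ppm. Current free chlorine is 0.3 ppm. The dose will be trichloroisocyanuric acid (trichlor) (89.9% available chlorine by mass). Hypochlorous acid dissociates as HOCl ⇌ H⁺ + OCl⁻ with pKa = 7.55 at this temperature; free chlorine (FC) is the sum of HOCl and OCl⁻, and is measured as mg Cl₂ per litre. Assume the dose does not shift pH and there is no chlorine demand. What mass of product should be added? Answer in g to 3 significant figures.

708 g

Volume: 362 m³ = 362,000 L.
[OCl⁻]/[HOCl] = 10^(pH − pKa) = 10^(7.02 − 7.55) = 0.2951; fraction as HOCl = 1/(1 + 0.2951) = 0.7721.
Free chlorine required for 1.59 ppm HOCl: 1.59 / 0.7721 = 2.059 ppm.
FC to add: 2.059 − 0.3 = 1.759 mg/L as Cl₂.
Cl₂ equivalent: 1.759 mg/L × 362,000 L = 636.8 g.
Product at 89.9% available Cl: 636.8 / 0.899 = 708.4 g.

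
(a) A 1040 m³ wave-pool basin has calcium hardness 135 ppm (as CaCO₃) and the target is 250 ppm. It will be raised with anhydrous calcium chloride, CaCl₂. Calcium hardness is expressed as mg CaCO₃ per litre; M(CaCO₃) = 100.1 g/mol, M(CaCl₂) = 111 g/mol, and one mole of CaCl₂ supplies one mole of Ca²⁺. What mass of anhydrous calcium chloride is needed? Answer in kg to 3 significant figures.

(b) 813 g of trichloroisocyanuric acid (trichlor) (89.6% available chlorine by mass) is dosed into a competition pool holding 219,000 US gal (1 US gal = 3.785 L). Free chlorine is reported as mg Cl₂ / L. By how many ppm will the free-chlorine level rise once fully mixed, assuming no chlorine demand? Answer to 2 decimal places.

(a) Volume: 1040 m³ = 1,040,000 L.
(a) Hardness to add: (250 − 135) = 115 mg/L as CaCO₃ × 1,040,000 L = 119,600 g as CaCO₃.
(a) Moles of Ca²⁺ (1 mol Ca²⁺ ≡ 1 mol CaCO₃): 119,600 / 100.1 g/mol = 1195 mol.
(a) Mass of CaCl₂: 1195 × 111 = 132,600 g.

(b) Volume: 219,000 US gal × 3.785 L/gal = 828,915 L.
(b) Available chlorine delivered: 813 g × 0.896 = 728.4 g as Cl₂.
(b) Concentration rise: 728.4 g / 828,915 L = 0.8788 mg/L = 0.88 ppm.

(a) 133 kg; (b) 0.88 ppm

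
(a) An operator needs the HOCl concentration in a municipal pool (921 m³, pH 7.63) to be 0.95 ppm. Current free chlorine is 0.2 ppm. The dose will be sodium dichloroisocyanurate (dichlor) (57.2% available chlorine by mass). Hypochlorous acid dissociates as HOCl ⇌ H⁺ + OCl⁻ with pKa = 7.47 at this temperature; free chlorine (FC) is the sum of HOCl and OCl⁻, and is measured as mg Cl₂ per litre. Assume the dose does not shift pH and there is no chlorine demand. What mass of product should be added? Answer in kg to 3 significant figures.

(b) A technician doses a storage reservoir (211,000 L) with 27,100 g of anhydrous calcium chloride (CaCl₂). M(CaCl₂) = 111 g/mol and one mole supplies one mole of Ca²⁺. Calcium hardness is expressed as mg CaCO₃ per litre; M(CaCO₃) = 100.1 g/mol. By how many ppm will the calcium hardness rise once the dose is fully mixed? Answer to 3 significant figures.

(a) 3.42 kg; (b) 116 ppm

(a) Volume: 921 m³ = 921,000 L.
(a) [OCl⁻]/[HOCl] = 10^(pH − pKa) = 10^(7.63 − 7.47) = 1.445; fraction as HOCl = 1/(1 + 1.445) = 0.4089.
(a) Free chlorine required for 0.95 ppm HOCl: 0.95 / 0.4089 = 2.323 ppm.
(a) FC to add: 2.323 − 0.2 = 2.123 mg/L as Cl₂.
(a) Cl₂ equivalent: 2.123 mg/L × 921,000 L = 1955 g.
(a) Product at 57.2% available Cl: 1955 / 0.572 = 3419 g.

(b) Moles of Ca²⁺: 27,100 g ÷ 111 g/mol = 244.1 mol.
(b) As CaCO₃: 244.1 mol × 100.1 g/mol = 24,440 g.
(b) Rise: 24,440 g / 211,000 L × 1000 = 115.8 mg/L.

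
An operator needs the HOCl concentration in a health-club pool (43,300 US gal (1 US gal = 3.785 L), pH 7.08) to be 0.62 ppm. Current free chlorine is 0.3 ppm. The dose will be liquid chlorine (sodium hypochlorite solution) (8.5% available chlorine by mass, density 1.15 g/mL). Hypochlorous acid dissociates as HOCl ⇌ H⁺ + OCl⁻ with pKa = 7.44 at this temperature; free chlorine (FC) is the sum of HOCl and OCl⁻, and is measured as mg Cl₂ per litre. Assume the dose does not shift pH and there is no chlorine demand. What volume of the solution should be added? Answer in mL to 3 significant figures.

990 mL

Volume: 43,300 US gal × 3.785 L/gal = 163,890 L.
[OCl⁻]/[HOCl] = 10^(pH − pKa) = 10^(7.08 − 7.44) = 0.4365; fraction as HOCl = 1/(1 + 0.4365) = 0.6961.
Free chlorine required for 0.62 ppm HOCl: 0.62 / 0.6961 = 0.8906 ppm.
FC to add: 0.8906 − 0.3 = 0.5906 mg/L as Cl₂.
Cl₂ equivalent: 0.5906 mg/L × 163,890 L = 96.8 g.
Product at 8.5% available Cl: 96.8 / 0.085 = 1139 g.
Volume: 1139 g ÷ 1.15 g/mL = 990.3 mL.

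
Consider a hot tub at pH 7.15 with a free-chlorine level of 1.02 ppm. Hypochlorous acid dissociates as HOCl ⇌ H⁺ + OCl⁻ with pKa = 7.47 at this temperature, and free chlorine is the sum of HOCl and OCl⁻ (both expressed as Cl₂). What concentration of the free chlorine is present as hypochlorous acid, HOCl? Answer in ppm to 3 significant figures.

0.690 ppm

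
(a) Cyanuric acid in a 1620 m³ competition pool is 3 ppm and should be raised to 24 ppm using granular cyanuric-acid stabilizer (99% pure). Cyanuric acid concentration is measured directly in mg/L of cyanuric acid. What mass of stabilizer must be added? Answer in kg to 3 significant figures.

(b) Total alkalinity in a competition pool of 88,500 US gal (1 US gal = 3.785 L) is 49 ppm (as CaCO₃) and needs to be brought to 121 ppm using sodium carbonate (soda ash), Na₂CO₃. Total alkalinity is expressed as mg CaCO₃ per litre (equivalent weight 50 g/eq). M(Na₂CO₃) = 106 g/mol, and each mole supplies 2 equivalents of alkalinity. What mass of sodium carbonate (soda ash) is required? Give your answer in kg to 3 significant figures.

(a) Volume: 1620 m³ = 1,620,000 L.
(a) CYA to add: (24 − 3) = 21 mg/L × 1,620,000 L = 34,020 g cyanuric acid.
(a) At 99% purity: 34,020 / 0.99 = 34,360 g product.

(b) Volume: 88,500 US gal × 3.785 L/gal = 334,972 L.
(b) Alkalinity to add: (121 − 49) = 72 mg/L as CaCO₃ × 334,972 L = 24,120 g as CaCO₃.
(b) Equivalents: 24,120 g ÷ 50 g/eq = 482.4 eq.
(b) Each mole of Na₂CO₃ supplies 2 eq, so 482.4 / 2 = 241.2 mol.
(b) Mass: 241.2 mol × 106 g/mol = 25,570 g.

(a) 34.4 kg; (b) 25.6 kg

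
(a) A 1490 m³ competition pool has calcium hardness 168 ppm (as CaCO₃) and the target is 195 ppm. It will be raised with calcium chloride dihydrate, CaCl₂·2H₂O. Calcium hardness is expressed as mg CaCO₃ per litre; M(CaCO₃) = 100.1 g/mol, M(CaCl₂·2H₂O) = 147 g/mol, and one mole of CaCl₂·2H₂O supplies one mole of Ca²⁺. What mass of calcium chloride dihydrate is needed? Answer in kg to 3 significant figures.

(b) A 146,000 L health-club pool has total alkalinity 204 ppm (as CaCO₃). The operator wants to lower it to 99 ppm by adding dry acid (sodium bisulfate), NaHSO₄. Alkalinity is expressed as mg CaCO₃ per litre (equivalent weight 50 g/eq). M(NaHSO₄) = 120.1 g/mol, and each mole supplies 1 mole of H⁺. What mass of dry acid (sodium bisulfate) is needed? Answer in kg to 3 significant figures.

(a) Volume: 1490 m³ = 1,490,000 L.
(a) Hardness to add: (195 − 168) = 27 mg/L as CaCO₃ × 1,490,000 L = 40,230 g as CaCO₃.
(a) Moles of Ca²⁺ (1 mol Ca²⁺ ≡ 1 mol CaCO₃): 40,230 / 100.1 g/mol = 401.9 mol.
(a) Mass of CaCl₂·2H₂O: 401.9 × 147 = 59,080 g.

(b) Alkalinity to neutralize: (204 − 99) = 105 mg/L as CaCO₃ × 146,000 L = 15,330 g as CaCO₃.
(b) Equivalents of H⁺ required: 15,330 ÷ 50 g/eq = 306.6 eq = 306.6 mol NaHSO₄.
(b) Mass of NaHSO₄: 306.6 × 120.1 = 36,820 g.

(a) 59.1 kg; (b) 36.8 kg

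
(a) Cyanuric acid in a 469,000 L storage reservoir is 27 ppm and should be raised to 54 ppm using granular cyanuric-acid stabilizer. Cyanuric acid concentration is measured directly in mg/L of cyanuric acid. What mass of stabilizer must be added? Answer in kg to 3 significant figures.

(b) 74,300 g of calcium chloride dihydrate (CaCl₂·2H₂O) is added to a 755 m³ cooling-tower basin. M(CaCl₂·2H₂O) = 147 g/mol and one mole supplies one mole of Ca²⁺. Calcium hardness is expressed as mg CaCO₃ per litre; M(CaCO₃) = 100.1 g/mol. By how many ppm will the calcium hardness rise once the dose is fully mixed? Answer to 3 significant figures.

(a) 12.7 kg; (b) 67.0 ppm

(a) CYA to add: (54 − 27) = 27 mg/L × 469,000 L = 12,660 g cyanuric acid.

(b) Volume: 755 m³ = 755,000 L.
(b) Moles of Ca²⁺: 74,300 g ÷ 147 g/mol = 505.4 mol.
(b) As CaCO₃: 505.4 mol × 100.1 g/mol = 50,590 g.
(b) Rise: 50,590 g / 755,000 L × 1000 = 67.01 mg/L.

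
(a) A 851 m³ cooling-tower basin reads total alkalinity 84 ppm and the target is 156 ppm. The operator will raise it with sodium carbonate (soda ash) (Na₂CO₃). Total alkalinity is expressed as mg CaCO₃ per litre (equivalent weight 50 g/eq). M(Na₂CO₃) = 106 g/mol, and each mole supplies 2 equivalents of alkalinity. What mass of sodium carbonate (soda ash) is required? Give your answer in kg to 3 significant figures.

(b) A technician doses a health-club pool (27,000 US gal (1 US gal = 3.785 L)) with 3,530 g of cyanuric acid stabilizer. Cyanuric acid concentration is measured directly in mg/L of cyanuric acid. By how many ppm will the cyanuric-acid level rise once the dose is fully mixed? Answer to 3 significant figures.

(a) 64.9 kg; (b) 34.5 ppm

(a) Volume: 851 m³ = 851,000 L.
(a) Alkalinity to add: (156 − 84) = 72 mg/L as CaCO₃ × 851,000 L = 61,270 g as CaCO₃.
(a) Equivalents: 61,270 g ÷ 50 g/eq = 1225 eq.
(a) Each mole of Na₂CO₃ supplies 2 eq, so 1225 / 2 = 612.7 mol.
(a) Mass: 612.7 mol × 106 g/mol = 64,950 g.

(b) Volume: 27,000 US gal × 3.785 L/gal = 102,195 L.
(b) Rise: 3,530 g / 102,195 L × 1000 = 34.54 mg/L.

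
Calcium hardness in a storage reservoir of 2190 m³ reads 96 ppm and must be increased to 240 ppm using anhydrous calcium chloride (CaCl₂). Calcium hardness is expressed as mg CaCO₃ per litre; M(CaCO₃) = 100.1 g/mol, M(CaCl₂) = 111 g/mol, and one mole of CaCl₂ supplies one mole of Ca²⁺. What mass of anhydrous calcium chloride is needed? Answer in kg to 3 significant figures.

350 kg

Volume: 2190 m³ = 2,190,000 L.
Hardness to add: (240 − 96) = 144 mg/L as CaCO₃ × 2,190,000 L = 315,400 g as CaCO₃.
Moles of Ca²⁺ (1 mol Ca²⁺ ≡ 1 mol CaCO₃): 315,400 / 100.1 g/mol = 3150 mol.
Mass of CaCl₂: 3150 × 111 = 349,700 g.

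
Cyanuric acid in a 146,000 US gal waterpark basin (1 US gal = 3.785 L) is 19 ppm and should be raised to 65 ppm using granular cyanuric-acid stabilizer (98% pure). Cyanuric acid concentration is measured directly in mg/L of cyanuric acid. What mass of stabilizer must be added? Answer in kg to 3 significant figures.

Volume: 146,000 US gal × 3.785 L/gal = 552,610 L.
CYA to add: (65 − 19) = 46 mg/L × 552,610 L = 25,420 g cyanuric acid.
At 98% purity: 25,420 / 0.98 = 25,940 g product.

25.9 kg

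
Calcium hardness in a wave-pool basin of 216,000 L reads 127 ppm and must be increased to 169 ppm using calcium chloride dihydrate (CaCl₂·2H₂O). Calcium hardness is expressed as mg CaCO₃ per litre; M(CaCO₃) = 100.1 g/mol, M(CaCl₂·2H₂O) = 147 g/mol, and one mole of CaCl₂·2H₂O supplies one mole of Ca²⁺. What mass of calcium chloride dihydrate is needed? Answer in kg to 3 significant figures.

Hardness to add: (169 − 127) = 42 mg/L as CaCO₃ × 216,000 L = 9072 g as CaCO₃.
Moles of Ca²⁺ (1 mol Ca²⁺ ≡ 1 mol CaCO₃): 9072 / 100.1 g/mol = 90.63 mol.
Mass of CaCl₂·2H₂O: 90.63 × 147 = 13,320 g.

13.3 kg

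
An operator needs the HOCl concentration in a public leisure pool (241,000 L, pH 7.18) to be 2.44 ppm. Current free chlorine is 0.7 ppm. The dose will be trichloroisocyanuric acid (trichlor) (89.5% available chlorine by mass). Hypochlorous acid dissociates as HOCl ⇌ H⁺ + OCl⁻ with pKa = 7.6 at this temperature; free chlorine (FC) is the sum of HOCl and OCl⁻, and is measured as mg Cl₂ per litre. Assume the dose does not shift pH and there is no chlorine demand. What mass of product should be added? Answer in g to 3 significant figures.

718 g

[OCl⁻]/[HOCl] = 10^(pH − pKa) = 10^(7.18 − 7.6) = 0.3802; fraction as HOCl = 1/(1 + 0.3802) = 0.7245.
Free chlorine required for 2.44 ppm HOCl: 2.44 / 0.7245 = 3.368 ppm.
FC to add: 3.368 − 0.7 = 2.668 mg/L as Cl₂.
Cl₂ equivalent: 2.668 mg/L × 241,000 L = 642.9 g.
Product at 89.5% available Cl: 642.9 / 0.895 = 718.3 g.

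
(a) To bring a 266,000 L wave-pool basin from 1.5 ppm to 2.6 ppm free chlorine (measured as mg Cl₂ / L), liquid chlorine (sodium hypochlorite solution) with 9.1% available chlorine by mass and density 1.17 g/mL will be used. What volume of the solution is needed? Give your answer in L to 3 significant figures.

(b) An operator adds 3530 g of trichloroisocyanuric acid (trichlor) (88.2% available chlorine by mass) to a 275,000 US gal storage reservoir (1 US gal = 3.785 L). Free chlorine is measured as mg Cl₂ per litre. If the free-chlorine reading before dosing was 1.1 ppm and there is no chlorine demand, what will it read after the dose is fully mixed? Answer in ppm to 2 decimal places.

(a) 2.75 L; (b) 4.09 ppm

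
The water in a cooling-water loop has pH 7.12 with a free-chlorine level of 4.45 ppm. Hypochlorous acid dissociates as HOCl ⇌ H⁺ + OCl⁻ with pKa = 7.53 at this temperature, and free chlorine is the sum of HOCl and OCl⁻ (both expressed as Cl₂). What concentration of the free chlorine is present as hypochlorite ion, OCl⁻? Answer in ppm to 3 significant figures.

1.25 ppm

[OCl⁻]/[HOCl] = 10^(pH − pKa) = 10^(7.12 − 7.53) = 10^-0.41 = 0.389.
Fraction as HOCl = 1 / (1 + 0.389) = 0.7199.
OCl⁻ = (1 − 0.7199) × 4.45 ppm = 1.246 ppm.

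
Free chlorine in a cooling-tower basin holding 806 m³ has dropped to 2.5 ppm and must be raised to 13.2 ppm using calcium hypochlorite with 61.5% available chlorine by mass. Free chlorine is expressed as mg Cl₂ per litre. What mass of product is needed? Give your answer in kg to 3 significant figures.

14.0 kg

Volume: 806 m³ = 806,000 L.
Chlorine deficit: 13.2 − 2.5 = 10.7 ppm = 10.7 mg/L as Cl₂.
Cl₂ equivalent needed: 10.7 mg/L × 806,000 L = 8,624,000 mg = 8624 g.
Product at 61.5% available chlorine: 8624 / 0.615 = 14,020 g.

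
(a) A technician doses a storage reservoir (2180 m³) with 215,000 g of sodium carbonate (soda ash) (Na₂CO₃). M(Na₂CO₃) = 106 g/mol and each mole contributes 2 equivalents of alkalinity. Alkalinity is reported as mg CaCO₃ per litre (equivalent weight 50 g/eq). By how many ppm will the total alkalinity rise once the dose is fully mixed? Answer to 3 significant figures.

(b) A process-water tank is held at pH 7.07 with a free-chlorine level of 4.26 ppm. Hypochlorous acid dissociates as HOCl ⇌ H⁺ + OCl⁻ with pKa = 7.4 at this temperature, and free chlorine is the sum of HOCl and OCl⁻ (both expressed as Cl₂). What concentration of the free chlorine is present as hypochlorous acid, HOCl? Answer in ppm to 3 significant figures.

(a) 93.0 ppm; (b) 2.90 ppm

(a) Volume: 2180 m³ = 2,180,000 L.
(a) Moles of Na₂CO₃: 215,000 g ÷ 106 g/mol = 2028 mol → 4057 eq of alkalinity.
(a) As CaCO₃: 4057 eq × 50 g/eq = 202,800 g.
(a) Rise: 202,800 g / 2,180,000 L × 1000 = 93.04 mg/L.

(b) [OCl⁻]/[HOCl] = 10^(pH − pKa) = 10^(7.07 − 7.4) = 10^-0.33 = 0.4677.
(b) Fraction as HOCl = 1 / (1 + 0.4677) = 0.6813.
(b) HOCl = 0.6813 × 4.26 ppm = 2.902 ppm.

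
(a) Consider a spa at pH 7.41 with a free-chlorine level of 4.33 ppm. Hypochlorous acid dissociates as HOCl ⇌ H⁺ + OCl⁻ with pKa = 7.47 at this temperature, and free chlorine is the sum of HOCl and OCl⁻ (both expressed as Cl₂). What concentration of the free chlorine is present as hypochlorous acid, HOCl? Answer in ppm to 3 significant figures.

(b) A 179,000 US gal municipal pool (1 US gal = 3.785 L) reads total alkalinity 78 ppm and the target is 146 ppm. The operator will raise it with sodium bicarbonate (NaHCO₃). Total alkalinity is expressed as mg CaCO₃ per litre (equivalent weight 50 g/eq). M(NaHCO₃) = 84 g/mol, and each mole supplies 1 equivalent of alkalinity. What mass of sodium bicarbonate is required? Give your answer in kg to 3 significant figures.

(a) 2.31 ppm; (b) 77.4 kg

(a) [OCl⁻]/[HOCl] = 10^(pH − pKa) = 10^(7.41 − 7.47) = 10^-0.06 = 0.871.
(a) Fraction as HOCl = 1 / (1 + 0.871) = 0.5345.
(a) HOCl = 0.5345 × 4.33 ppm = 2.314 ppm.

(b) Volume: 179,000 US gal × 3.785 L/gal = 677,515 L.
(b) Alkalinity to add: (146 − 78) = 68 mg/L as CaCO₃ × 677,515 L = 46,070 g as CaCO₃.
(b) Equivalents: 46,070 g ÷ 50 g/eq = 921.4 eq.
(b) NaHCO₃ supplies 1 eq per mole → 921.4 mol.
(b) Mass: 921.4 mol × 84 g/mol = 77,400 g.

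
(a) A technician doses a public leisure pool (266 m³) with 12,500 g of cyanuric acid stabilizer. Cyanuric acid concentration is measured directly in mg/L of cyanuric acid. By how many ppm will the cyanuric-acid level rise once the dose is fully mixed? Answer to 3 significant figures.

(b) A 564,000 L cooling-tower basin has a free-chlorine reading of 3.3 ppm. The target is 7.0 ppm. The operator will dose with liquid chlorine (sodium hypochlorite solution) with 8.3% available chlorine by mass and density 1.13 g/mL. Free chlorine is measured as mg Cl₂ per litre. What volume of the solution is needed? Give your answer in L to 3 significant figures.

(a) Volume: 266 m³ = 266,000 L.
(a) Rise: 12,500 g / 266,000 L × 1000 = 46.99 mg/L.

(b) Chlorine deficit: 7.0 − 3.3 = 3.7 ppm = 3.7 mg/L as Cl₂.
(b) Cl₂ equivalent needed: 3.7 mg/L × 564,000 L = 2,087,000 mg = 2087 g.
(b) Product at 8.3% available chlorine: 2087 / 0.083 = 25,140 g.
(b) Volume at density 1.13 g/mL: 25,140 g ÷ 1.13 g/mL = 22,250 mL.

(a) 47.0 ppm; (b) 22.2 L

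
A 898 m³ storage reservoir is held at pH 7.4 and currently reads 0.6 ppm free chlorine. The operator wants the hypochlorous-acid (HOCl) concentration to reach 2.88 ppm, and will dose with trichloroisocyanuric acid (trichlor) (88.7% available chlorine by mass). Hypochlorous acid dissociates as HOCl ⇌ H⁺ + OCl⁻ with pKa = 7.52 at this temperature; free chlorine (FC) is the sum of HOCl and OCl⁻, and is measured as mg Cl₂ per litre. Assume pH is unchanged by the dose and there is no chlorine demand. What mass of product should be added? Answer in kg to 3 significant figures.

Volume: 898 m³ = 898,000 L.
[OCl⁻]/[HOCl] = 10^(pH − pKa) = 10^(7.4 − 7.52) = 0.7586; fraction as HOCl = 1/(1 + 0.7586) = 0.5686.
Free chlorine required for 2.88 ppm HOCl: 2.88 / 0.5686 = 5.065 ppm.
FC to add: 5.065 − 0.6 = 4.465 mg/L as Cl₂.
Cl₂ equivalent: 4.465 mg/L × 898,000 L = 4009 g.
Product at 88.7% available Cl: 4009 / 0.887 = 4520 g.

4.52 kg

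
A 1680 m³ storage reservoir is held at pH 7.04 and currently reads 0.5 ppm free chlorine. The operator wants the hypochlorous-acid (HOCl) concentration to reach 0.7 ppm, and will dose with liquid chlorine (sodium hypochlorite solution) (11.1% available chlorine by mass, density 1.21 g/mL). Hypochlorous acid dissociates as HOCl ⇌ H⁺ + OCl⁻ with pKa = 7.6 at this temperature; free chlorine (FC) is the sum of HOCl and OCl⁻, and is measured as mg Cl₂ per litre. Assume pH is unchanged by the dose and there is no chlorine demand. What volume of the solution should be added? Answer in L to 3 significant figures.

4.91 L

Volume: 1680 m³ = 1,680,000 L.
[OCl⁻]/[HOCl] = 10^(pH − pKa) = 10^(7.04 − 7.6) = 0.2754; fraction as HOCl = 1/(1 + 0.2754) = 0.7841.
Free chlorine required for 0.7 ppm HOCl: 0.7 / 0.7841 = 0.8928 ppm.
FC to add: 0.8928 − 0.5 = 0.3928 mg/L as Cl₂.
Cl₂ equivalent: 0.3928 mg/L × 1,680,000 L = 659.9 g.
Product at 11.1% available Cl: 659.9 / 0.111 = 5945 g.
Volume: 5945 g ÷ 1.21 g/mL = 4913 mL.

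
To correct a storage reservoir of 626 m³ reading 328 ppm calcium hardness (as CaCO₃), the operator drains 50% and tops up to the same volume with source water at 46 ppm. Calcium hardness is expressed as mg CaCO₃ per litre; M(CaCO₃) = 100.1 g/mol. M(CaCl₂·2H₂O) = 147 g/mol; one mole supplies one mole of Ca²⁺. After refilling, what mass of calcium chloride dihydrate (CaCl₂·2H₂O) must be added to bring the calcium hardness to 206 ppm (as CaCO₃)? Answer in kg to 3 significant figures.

17.5 kg

Volume: 626 m³ = 626,000 L.
After draining 50% and refilling: 328 × 0.50 + 46 × 0.50 = 187 ppm.
Deficit to target: 206 − 187 = 19 mg/L.
As CaCO₃: 19 mg/L × 626,000 L = 11,890 g; ÷ 100.1 = 118.8 mol Ca²⁺.
Mass: 118.8 × 147 = 17,470 g.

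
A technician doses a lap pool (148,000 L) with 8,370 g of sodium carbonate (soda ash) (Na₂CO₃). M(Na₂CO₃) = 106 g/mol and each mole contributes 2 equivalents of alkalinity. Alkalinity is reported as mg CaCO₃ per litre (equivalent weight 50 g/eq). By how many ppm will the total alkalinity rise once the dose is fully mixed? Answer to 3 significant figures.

Moles of Na₂CO₃: 8,370 g ÷ 106 g/mol = 78.96 mol → 157.9 eq of alkalinity.
As CaCO₃: 157.9 eq × 50 g/eq = 7896 g.
Rise: 7896 g / 148,000 L × 1000 = 53.35 mg/L.

53.4 ppm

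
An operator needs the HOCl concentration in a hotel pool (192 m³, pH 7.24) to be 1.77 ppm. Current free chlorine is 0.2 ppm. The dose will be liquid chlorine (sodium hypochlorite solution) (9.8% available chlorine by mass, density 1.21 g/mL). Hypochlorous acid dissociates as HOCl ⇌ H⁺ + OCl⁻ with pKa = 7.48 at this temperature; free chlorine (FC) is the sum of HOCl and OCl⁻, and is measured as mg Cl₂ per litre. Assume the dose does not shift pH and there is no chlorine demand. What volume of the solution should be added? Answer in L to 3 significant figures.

Volume: 192 m³ = 192,000 L.
[OCl⁻]/[HOCl] = 10^(pH − pKa) = 10^(7.24 − 7.48) = 0.5754; fraction as HOCl = 1/(1 + 0.5754) = 0.6347.
Free chlorine required for 1.77 ppm HOCl: 1.77 / 0.6347 = 2.789 ppm.
FC to add: 2.789 − 0.2 = 2.589 mg/L as Cl₂.
Cl₂ equivalent: 2.589 mg/L × 192,000 L = 497 g.
Product at 9.8% available Cl: 497 / 0.098 = 5071 g.
Volume: 5071 g ÷ 1.21 g/mL = 4191 mL.

4.19 L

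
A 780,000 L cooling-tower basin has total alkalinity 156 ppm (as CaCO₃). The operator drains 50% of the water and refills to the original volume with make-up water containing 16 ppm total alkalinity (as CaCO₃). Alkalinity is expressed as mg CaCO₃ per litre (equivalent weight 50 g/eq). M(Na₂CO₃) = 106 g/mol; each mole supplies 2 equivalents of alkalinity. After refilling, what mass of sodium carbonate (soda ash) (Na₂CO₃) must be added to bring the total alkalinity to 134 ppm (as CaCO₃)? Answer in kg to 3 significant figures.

After draining 50% and refilling: 156 × 0.50 + 16 × 0.50 = 86 ppm.
Deficit to target: 134 − 86 = 48 mg/L.
As CaCO₃: 48 mg/L × 780,000 L = 37,440 g; ÷ 50 g/eq ÷ 2 = 374.4 mol Na₂CO₃.
Mass: 374.4 × 106 = 39,690 g.

39.7 kg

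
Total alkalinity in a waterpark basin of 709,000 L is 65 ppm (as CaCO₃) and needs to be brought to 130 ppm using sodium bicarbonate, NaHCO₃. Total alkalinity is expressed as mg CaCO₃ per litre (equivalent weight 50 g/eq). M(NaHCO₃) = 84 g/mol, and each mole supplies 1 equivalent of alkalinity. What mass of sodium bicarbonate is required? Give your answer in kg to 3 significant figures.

77.4 kg

Alkalinity to add: (130 − 65) = 65 mg/L as CaCO₃ × 709,000 L = 46,080 g as CaCO₃.
Equivalents: 46,080 g ÷ 50 g/eq = 921.7 eq.
NaHCO₃ supplies 1 eq per mole → 921.7 mol.
Mass: 921.7 mol × 84 g/mol = 77,420 g.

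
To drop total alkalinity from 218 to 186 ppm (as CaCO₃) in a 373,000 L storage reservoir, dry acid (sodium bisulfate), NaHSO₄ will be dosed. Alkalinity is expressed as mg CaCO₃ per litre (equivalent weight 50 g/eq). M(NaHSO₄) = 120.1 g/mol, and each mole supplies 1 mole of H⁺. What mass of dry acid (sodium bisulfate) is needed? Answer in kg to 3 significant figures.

28.7 kg

Alkalinity to neutralize: (218 − 186) = 32 mg/L as CaCO₃ × 373,000 L = 11,940 g as CaCO₃.
Equivalents of H⁺ required: 11,940 ÷ 50 g/eq = 238.7 eq = 238.7 mol NaHSO₄.
Mass of NaHSO₄: 238.7 × 120.1 = 28,670 g.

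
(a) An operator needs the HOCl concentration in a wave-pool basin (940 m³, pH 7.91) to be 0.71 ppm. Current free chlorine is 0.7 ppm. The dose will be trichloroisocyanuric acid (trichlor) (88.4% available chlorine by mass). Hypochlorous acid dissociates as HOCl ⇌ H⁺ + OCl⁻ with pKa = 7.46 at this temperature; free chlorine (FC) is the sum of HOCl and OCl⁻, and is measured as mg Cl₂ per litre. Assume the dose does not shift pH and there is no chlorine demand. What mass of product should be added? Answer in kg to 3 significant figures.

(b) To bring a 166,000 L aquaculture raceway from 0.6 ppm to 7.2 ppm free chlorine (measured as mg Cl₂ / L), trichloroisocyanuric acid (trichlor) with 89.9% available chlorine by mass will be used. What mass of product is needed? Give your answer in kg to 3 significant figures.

(a) 2.14 kg; (b) 1.22 kg

(a) Volume: 940 m³ = 940,000 L.
(a) [OCl⁻]/[HOCl] = 10^(pH − pKa) = 10^(7.91 − 7.46) = 2.818; fraction as HOCl = 1/(1 + 2.818) = 0.2619.
(a) Free chlorine required for 0.71 ppm HOCl: 0.71 / 0.2619 = 2.711 ppm.
(a) FC to add: 2.711 − 0.7 = 2.011 mg/L as Cl₂.
(a) Cl₂ equivalent: 2.011 mg/L × 940,000 L = 1890 g.
(a) Product at 88.4% available Cl: 1890 / 0.884 = 2138 g.

(b) Chlorine deficit: 7.2 − 0.6 = 6.6 ppm = 6.6 mg/L as Cl₂.
(b) Cl₂ equivalent needed: 6.6 mg/L × 166,000 L = 1,096,000 mg = 1096 g.
(b) Product at 89.9% available chlorine: 1096 / 0.899 = 1219 g.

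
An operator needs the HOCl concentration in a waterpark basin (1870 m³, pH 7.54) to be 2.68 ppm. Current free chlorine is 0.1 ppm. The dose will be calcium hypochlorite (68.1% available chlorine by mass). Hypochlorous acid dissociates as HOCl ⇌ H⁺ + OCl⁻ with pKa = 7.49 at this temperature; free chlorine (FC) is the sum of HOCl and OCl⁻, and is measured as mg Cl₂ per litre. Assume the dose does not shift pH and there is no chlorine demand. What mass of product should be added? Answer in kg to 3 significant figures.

15.3 kg

Volume: 1870 m³ = 1,870,000 L.
[OCl⁻]/[HOCl] = 10^(pH − pKa) = 10^(7.54 − 7.49) = 1.122; fraction as HOCl = 1/(1 + 1.122) = 0.4712.
Free chlorine required for 2.68 ppm HOCl: 2.68 / 0.4712 = 5.687 ppm.
FC to add: 5.687 − 0.1 = 5.587 mg/L as Cl₂.
Cl₂ equivalent: 5.587 mg/L × 1,870,000 L = 10,450 g.
Product at 68.1% available Cl: 10,450 / 0.681 = 15,340 g.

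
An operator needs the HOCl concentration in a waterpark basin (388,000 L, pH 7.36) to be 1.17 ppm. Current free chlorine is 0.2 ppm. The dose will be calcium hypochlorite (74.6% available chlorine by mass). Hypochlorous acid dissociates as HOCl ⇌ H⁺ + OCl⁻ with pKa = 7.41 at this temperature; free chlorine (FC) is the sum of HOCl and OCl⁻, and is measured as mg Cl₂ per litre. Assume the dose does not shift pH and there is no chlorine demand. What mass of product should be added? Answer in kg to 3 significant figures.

[OCl⁻]/[HOCl] = 10^(pH − pKa) = 10^(7.36 − 7.41) = 0.8913; fraction as HOCl = 1/(1 + 0.8913) = 0.5288.
Free chlorine required for 1.17 ppm HOCl: 1.17 / 0.5288 = 2.213 ppm.
FC to add: 2.213 − 0.2 = 2.013 mg/L as Cl₂.
Cl₂ equivalent: 2.013 mg/L × 388,000 L = 781 g.
Product at 74.6% available Cl: 781 / 0.746 = 1047 g.

1.05 kg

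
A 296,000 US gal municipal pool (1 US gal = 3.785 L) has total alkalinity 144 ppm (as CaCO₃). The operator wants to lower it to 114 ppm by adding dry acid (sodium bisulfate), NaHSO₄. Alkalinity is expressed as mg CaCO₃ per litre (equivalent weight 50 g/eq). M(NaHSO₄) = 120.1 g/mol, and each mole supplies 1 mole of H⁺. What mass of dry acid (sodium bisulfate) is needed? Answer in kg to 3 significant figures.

80.7 kg

Volume: 296,000 US gal × 3.785 L/gal = 1,120,360 L.
Alkalinity to neutralize: (144 − 114) = 30 mg/L as CaCO₃ × 1,120,360 L = 33,610 g as CaCO₃.
Equivalents of H⁺ required: 33,610 ÷ 50 g/eq = 672.2 eq = 672.2 mol NaHSO₄.
Mass of NaHSO₄: 672.2 × 120.1 = 80,730 g.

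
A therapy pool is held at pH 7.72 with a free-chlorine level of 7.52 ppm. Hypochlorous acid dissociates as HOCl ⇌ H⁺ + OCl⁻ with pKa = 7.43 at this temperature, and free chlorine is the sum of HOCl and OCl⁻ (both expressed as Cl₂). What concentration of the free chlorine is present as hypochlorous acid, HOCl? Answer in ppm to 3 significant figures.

[OCl⁻]/[HOCl] = 10^(pH − pKa) = 10^(7.72 − 7.43) = 10^0.29 = 1.95.
Fraction as HOCl = 1 / (1 + 1.95) = 0.339.
HOCl = 0.339 × 7.52 ppm = 2.549 ppm.

2.55 ppm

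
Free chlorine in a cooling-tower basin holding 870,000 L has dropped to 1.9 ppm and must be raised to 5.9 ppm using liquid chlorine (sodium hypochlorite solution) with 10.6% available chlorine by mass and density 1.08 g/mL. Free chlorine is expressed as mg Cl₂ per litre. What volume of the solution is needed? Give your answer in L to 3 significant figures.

Chlorine deficit: 5.9 − 1.9 = 4 ppm = 4 mg/L as Cl₂.
Cl₂ equivalent needed: 4 mg/L × 870,000 L = 3,480,000 mg = 3480 g.
Product at 10.6% available chlorine: 3480 / 0.106 = 32,830 g.
Volume at density 1.08 g/mL: 32,830 g ÷ 1.08 g/mL = 30,400 mL.

30.4 L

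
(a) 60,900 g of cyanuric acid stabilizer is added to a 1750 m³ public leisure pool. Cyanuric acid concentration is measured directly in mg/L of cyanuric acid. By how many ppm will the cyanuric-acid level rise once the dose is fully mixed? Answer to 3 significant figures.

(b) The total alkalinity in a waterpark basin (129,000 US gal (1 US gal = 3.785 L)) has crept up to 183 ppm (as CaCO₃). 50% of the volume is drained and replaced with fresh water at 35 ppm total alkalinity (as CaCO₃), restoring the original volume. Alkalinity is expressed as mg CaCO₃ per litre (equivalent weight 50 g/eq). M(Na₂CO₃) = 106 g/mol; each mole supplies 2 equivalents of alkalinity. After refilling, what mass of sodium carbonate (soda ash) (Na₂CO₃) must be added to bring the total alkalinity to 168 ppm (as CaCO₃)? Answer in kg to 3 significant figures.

(a) Volume: 1750 m³ = 1,750,000 L.
(a) Rise: 60,900 g / 1,750,000 L × 1000 = 34.8 mg/L.

(b) Volume: 129,000 US gal × 3.785 L/gal = 488,265 L.
(b) After draining 50% and refilling: 183 × 0.50 + 35 × 0.50 = 109 ppm.
(b) Deficit to target: 168 − 109 = 59 mg/L.
(b) As CaCO₃: 59 mg/L × 488,265 L = 28,810 g; ÷ 50 g/eq ÷ 2 = 288.1 mol Na₂CO₃.
(b) Mass: 288.1 × 106 = 30,540 g.

(a) 34.8 ppm; (b) 30.5 kg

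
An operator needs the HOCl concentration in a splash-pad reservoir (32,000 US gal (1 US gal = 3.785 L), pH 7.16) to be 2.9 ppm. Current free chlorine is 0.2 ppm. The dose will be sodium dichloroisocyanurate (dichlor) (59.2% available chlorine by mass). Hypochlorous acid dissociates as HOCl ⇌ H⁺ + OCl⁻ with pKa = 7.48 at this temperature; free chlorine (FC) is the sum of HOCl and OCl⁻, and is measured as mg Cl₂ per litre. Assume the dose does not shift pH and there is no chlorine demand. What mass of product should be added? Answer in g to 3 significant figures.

836 g

Volume: 32,000 US gal × 3.785 L/gal = 121,120 L.
[OCl⁻]/[HOCl] = 10^(pH − pKa) = 10^(7.16 − 7.48) = 0.4786; fraction as HOCl = 1/(1 + 0.4786) = 0.6763.
Free chlorine required for 2.9 ppm HOCl: 2.9 / 0.6763 = 4.288 ppm.
FC to add: 4.288 − 0.2 = 4.088 mg/L as Cl₂.
Cl₂ equivalent: 4.088 mg/L × 121,120 L = 495.1 g.
Product at 59.2% available Cl: 495.1 / 0.592 = 836.4 g.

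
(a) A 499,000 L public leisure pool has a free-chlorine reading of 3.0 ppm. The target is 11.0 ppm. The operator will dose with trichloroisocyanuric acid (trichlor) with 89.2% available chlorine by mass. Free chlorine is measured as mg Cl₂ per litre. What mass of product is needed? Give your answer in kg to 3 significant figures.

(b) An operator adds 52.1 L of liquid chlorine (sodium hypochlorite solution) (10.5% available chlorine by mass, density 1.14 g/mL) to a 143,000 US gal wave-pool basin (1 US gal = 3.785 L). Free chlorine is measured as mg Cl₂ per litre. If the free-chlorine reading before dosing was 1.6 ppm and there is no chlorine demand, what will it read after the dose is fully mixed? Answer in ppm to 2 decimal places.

(a) 4.48 kg; (b) 13.12 ppm

(a) Chlorine deficit: 11.0 − 3.0 = 8 ppm = 8 mg/L as Cl₂.
(a) Cl₂ equivalent needed: 8 mg/L × 499,000 L = 3,992,000 mg = 3992 g.
(a) Product at 89.2% available chlorine: 3992 / 0.892 = 4475 g.

(b) Volume: 143,000 US gal × 3.785 L/gal = 541,255 L.
(b) Mass of solution: 52.1 L × 1000 mL/L × 1.14 g/mL = 59,390 g.
(b) Available chlorine delivered: 59,390 g × 0.105 = 6236 g as Cl₂.
(b) Concentration rise: 6236 g / 541,255 L = 11.52 mg/L = 11.52 ppm.
(b) Final FC: 1.6 + 11.52 = 13.12 ppm.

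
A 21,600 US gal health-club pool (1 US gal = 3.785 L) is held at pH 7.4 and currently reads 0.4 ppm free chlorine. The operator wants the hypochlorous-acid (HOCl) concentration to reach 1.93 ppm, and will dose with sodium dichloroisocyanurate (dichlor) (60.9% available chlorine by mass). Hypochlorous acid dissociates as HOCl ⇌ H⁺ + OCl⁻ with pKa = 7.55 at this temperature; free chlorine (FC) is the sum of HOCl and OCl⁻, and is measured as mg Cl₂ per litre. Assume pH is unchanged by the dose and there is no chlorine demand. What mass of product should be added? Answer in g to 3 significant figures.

389 g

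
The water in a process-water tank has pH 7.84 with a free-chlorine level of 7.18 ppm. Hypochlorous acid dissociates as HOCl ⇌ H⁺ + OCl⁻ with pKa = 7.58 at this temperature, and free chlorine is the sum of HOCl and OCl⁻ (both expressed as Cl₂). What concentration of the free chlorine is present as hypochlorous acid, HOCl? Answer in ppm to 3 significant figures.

2.55 ppm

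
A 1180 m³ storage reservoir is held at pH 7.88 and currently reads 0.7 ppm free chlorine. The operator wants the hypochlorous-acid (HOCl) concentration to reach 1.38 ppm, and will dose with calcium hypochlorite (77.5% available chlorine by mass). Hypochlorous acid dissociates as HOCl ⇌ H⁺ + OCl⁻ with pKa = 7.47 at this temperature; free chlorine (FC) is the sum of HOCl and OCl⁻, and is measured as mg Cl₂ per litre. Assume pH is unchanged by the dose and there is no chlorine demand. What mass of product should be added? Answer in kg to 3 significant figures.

6.44 kg

Volume: 1180 m³ = 1,180,000 L.
[OCl⁻]/[HOCl] = 10^(pH − pKa) = 10^(7.88 − 7.47) = 2.57; fraction as HOCl = 1/(1 + 2.57) = 0.2801.
Free chlorine required for 1.38 ppm HOCl: 1.38 / 0.2801 = 4.927 ppm.
FC to add: 4.927 − 0.7 = 4.227 mg/L as Cl₂.
Cl₂ equivalent: 4.227 mg/L × 1,180,000 L = 4988 g.
Product at 77.5% available Cl: 4988 / 0.775 = 6436 g.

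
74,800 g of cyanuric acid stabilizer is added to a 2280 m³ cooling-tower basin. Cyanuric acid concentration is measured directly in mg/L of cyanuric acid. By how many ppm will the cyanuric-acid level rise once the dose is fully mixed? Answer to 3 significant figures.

32.8 ppm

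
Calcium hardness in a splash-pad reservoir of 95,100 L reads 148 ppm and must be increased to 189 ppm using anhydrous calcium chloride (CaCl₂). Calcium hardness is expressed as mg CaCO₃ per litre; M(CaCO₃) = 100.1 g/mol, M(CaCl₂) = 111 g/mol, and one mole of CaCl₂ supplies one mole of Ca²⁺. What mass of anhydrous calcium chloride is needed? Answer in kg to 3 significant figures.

4.32 kg

Hardness to add: (189 − 148) = 41 mg/L as CaCO₃ × 95,100 L = 3899 g as CaCO₃.
Moles of Ca²⁺ (1 mol Ca²⁺ ≡ 1 mol CaCO₃): 3899 / 100.1 g/mol = 38.95 mol.
Mass of CaCl₂: 38.95 × 111 = 4324 g.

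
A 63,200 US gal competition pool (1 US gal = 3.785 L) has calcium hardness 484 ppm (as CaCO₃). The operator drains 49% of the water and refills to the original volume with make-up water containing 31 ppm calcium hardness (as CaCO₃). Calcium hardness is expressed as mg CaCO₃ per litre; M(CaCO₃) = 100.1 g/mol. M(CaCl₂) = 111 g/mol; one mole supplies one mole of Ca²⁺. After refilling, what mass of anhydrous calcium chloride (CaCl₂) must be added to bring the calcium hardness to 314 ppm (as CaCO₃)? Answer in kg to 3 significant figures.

Volume: 63,200 US gal × 3.785 L/gal = 239,212 L.
After draining 49% and refilling: 484 × 0.51 + 31 × 0.49 = 262.03 ppm.
Deficit to target: 314 − 262.03 = 51.97 mg/L.
As CaCO₃: 51.97 mg/L × 239,212 L = 12,430 g; ÷ 100.1 = 124.2 mol Ca²⁺.
Mass: 124.2 × 111 = 13,790 g.

13.8 kg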